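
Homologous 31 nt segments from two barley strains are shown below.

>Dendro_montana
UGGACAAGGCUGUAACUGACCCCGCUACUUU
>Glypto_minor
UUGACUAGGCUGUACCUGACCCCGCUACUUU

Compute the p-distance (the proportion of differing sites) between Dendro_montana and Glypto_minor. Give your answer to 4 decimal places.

0.0968

Mismatches occur at site 2 (G↔U), site 6 (A↔U), site 15 (A↔C).
There are 3 differences over 31 sites, so p = 3/31 = 0.0968.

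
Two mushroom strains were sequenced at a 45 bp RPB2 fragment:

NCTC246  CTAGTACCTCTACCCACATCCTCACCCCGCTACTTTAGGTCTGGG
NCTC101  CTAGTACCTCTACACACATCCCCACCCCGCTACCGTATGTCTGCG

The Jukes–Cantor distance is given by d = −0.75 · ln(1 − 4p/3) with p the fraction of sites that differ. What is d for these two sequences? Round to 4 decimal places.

The sequences differ at positions 14 (C/A), 22 (T/C), 34 (T/C), 35 (T/G), 38 (G/T), 44 (G/C).
p = 6/45 = 0.133333.
d = −0.75 · ln(1 − (4/3)·0.133333) = −0.75 · ln(0.822223) = −0.75 · (-0.195744) = 0.1468.

0.1468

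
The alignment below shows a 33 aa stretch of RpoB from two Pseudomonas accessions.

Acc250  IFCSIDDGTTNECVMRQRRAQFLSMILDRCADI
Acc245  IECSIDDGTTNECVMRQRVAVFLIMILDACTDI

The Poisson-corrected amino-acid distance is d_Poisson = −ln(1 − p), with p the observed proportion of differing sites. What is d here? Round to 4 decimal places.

0.2007

Differing sites — 2:F/E; 19:R/V; 21:Q/V; 24:S/I; 29:R/A; 31:A/T.
p = 6/33 = 0.181818.
d = −ln(1 − 0.181818) = −ln(0.818182) = 0.2007.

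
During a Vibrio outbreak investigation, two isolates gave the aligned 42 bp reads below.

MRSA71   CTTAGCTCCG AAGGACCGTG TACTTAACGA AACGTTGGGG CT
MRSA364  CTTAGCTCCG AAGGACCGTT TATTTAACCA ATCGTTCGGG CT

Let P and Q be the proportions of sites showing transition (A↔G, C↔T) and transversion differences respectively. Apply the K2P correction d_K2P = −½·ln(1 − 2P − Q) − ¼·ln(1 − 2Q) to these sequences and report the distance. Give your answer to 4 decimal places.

0.1299

The sequences differ at positions 20 (G/T, transversion), 23 (C/T, transition), 29 (G/C, transversion), 32 (A/T, transversion), 37 (G/C, transversion).
Of the 5 differences, 1 transition and 4 transversions over 42 sites: P = 1/42 = 0.023810, Q = 4/42 = 0.095238.
d = −0.5·ln(0.857142) − 0.25·ln(0.809524) = −0.5·(-0.154152) − 0.25·(-0.211309) = 0.1299.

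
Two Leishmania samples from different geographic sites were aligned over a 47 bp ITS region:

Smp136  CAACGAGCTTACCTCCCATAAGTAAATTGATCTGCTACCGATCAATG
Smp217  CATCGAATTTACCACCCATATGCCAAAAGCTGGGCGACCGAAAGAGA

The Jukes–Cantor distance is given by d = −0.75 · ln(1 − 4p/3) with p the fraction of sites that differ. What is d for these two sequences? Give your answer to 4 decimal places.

Differing sites — 3:A/T; 7:G/A; 8:C/T; 14:T/A; 21:A/T; 23:T/C; 24:A/C; 27:T/A; 28:T/A; 30:A/C; 32:C/G; 33:T/G; 36:T/G; 42:T/A; 43:C/A; 44:A/G; 46:T/G; 47:G/A.
p = 18/47 = 0.382979.
d = −0.75 · ln(1 − (4/3)·0.382979) = −0.75 · ln(0.489361) = −0.75 · (-0.714655) = 0.5360.

0.5360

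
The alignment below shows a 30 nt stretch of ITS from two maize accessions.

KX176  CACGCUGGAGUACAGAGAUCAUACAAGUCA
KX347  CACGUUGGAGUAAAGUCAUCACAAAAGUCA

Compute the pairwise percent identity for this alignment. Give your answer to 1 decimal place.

80.0%

Differing sites — 5:C/U; 13:C/A; 16:A/U; 17:G/C; 22:U/C; 24:C/A.
24 of the 30 sites match, so the percent identity is 24/30 × 100 = 80.0%.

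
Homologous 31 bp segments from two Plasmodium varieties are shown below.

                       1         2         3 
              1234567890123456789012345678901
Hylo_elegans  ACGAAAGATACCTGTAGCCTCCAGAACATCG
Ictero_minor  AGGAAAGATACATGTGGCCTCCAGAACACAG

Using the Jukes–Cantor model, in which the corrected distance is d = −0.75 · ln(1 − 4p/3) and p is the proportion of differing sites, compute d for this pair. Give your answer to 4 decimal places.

0.1816

The sequences differ at positions 2 (C/G), 12 (C/A), 16 (A/G), 29 (T/C), 30 (C/A).
p = 5/31 = 0.161290.
d = −0.75 · ln(1 − (4/3)·0.161290) = −0.75 · ln(0.784947) = −0.75 · (-0.242139) = 0.1816.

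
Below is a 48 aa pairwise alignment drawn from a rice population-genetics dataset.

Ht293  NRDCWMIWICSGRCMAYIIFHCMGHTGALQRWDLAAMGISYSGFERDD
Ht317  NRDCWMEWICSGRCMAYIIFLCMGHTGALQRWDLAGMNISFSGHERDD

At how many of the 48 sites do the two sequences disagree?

6

Mismatches occur at site 7 (I↔E), site 21 (H↔L), site 36 (A↔G), site 38 (G↔N), site 41 (Y↔F), site 44 (F↔H).
That gives 6 mismatches out of 48 aligned sites, so the Hamming distance is 6.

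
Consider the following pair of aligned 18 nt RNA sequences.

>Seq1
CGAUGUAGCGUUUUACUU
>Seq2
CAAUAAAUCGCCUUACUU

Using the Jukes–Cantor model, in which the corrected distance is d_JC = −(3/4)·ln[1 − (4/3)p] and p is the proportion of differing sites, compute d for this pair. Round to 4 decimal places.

Mismatches occur at site 2 (G↔A), site 5 (G↔A), site 6 (U↔A), site 8 (G↔U), site 11 (U↔C), site 12 (U↔C).
p = 6/18 = 0.333333.
d = −0.75 · ln(1 − (4/3)·0.333333) = −0.75 · ln(0.555556) = −0.75 · (-0.587786) = 0.4408.

0.4408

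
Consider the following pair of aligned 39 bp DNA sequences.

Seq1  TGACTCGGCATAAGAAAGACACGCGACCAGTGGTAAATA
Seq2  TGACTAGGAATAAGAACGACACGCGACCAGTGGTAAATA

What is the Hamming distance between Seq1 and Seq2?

The sequences differ at positions 6 (C/A), 9 (C/A), 17 (A/C).
That gives 3 mismatches out of 39 aligned sites, so the Hamming distance is 3.

3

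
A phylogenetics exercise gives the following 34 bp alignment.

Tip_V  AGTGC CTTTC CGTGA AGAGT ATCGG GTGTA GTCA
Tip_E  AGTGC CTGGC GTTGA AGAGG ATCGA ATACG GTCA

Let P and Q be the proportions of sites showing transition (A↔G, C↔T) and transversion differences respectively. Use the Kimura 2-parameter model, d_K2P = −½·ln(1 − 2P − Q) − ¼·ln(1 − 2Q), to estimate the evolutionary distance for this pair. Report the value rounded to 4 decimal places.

0.3780

The sequences differ at positions 8 (T/G, transversion), 9 (T/G, transversion), 11 (C/G, transversion), 12 (G/T, transversion), 20 (T/G, transversion), 25 (G/A, transition), 26 (G/A, transition), 28 (G/A, transition), 29 (T/C, transition), 30 (A/G, transition).
Of the 10 differences, 5 transitions and 5 transversions over 34 sites: P = 5/34 = 0.147059, Q = 5/34 = 0.147059.
d = −0.5·ln(0.558823) − 0.25·ln(0.705882) = −0.5·(-0.581922) − 0.25·(-0.348307) = 0.3780.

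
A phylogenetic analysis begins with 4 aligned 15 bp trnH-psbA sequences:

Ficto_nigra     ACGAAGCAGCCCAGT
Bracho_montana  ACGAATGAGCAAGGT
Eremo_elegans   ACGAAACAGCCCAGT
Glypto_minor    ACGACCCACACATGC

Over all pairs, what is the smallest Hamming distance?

1

Pairwise Hamming distances:
  Ficto_nigra vs Bracho_montana: 5
  Ficto_nigra vs Eremo_elegans: 1
  Ficto_nigra vs Glypto_minor: 7
  Bracho_montana vs Eremo_elegans: 5
  Bracho_montana vs Glypto_minor: 8
  Eremo_elegans vs Glypto_minor: 7
The smallest is 1, between Ficto_nigra and Eremo_elegans.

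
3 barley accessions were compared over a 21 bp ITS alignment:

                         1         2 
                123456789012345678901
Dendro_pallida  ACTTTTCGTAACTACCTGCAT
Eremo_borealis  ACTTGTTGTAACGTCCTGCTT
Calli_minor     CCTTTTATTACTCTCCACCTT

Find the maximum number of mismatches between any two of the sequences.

Pairwise Hamming distances:
  Dendro_pallida vs Eremo_borealis: 5
  Dendro_pallida vs Calli_minor: 10
  Eremo_borealis vs Calli_minor: 9
The largest is 10, between Dendro_pallida and Calli_minor.

10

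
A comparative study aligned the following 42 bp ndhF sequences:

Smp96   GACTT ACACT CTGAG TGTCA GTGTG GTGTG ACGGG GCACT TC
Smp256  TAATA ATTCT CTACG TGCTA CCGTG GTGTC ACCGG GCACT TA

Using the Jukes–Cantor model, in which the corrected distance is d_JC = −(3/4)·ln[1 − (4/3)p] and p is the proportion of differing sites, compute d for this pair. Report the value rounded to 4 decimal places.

Mismatches occur at site 1 (G↔T), site 3 (C↔A), site 5 (T↔A), site 7 (C↔T), site 8 (A↔T), site 13 (G↔A), site 14 (A↔C), site 18 (T↔C), site 19 (C↔T), site 21 (G↔C), site 22 (T↔C), site 30 (G↔C), site 33 (G↔C), site 42 (C↔A).
p = 14/42 = 0.333333.
d = −0.75 · ln(1 − (4/3)·0.333333) = −0.75 · ln(0.555556) = −0.75 · (-0.587786) = 0.4408.

0.4408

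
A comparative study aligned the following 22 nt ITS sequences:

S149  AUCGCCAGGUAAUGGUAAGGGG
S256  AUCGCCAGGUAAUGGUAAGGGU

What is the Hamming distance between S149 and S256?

1

A single mismatch occurs at site 22 (G/U).
That gives 1 mismatch out of 22 aligned sites, so the Hamming distance is 1.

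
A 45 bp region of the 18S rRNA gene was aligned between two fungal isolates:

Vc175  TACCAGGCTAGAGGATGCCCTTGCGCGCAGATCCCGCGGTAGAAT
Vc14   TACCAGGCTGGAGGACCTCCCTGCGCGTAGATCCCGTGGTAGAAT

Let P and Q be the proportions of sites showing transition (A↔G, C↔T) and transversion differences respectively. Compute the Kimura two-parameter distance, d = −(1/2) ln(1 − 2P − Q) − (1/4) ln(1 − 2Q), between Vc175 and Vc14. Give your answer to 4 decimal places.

0.1818

Mismatches occur at site 10 (A↔G, transition), site 16 (T↔C, transition), site 17 (G↔C, transversion), site 18 (C↔T, transition), site 21 (T↔C, transition), site 28 (C↔T, transition), site 37 (C↔T, transition).
Of the 7 differences, 6 transitions and 1 transversion over 45 sites: P = 6/45 = 0.133333, Q = 1/45 = 0.022222.
d = −0.5·ln(0.711112) − 0.25·ln(0.955556) = −0.5·(-0.340925) − 0.25·(-0.045462) = 0.1818.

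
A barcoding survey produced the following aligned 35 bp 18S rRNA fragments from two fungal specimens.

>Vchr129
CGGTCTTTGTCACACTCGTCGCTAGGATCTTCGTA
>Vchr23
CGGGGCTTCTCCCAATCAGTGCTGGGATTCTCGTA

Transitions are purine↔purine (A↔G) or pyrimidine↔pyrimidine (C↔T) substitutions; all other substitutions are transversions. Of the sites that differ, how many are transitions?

Differing sites — 4:T/G (Tv); 5:C/G (Tv); 6:T/C (Ti); 9:G/C (Tv); 12:A/C (Tv); 15:C/A (Tv); 18:G/A (Ti); 19:T/G (Tv); 20:C/T (Ti); 24:A/G (Ti); 29:C/T (Ti); 30:T/C (Ti).
Of the 12 differences, 6 transitions and 6 transversions, so the answer is 6.

6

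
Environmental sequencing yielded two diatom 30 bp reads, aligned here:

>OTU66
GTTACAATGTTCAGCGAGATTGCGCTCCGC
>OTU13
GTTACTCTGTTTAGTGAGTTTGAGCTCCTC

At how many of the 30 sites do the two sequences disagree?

7

The sequences differ at positions 6 (A/T), 7 (A/C), 12 (C/T), 15 (C/T), 19 (A/T), 23 (C/A), 29 (G/T).
That gives 7 mismatches out of 30 aligned sites, so the Hamming distance is 7.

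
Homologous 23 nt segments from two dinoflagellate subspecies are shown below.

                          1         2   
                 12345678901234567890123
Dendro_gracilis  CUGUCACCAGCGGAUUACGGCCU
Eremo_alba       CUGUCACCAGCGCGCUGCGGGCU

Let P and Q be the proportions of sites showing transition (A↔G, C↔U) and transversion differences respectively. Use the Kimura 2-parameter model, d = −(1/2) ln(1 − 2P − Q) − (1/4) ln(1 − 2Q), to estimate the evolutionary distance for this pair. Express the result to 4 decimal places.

0.2615

Mismatches occur at site 13 (G↔C, transversion), site 14 (A↔G, transition), site 15 (U↔C, transition), site 17 (A↔G, transition), site 21 (C↔G, transversion).
Of the 5 differences, 3 transitions and 2 transversions over 23 sites: P = 3/23 = 0.130435, Q = 2/23 = 0.086957.
d = −0.5·ln(0.652173) − 0.25·ln(0.826086) = −0.5·(-0.427445) − 0.25·(-0.191056) = 0.2615.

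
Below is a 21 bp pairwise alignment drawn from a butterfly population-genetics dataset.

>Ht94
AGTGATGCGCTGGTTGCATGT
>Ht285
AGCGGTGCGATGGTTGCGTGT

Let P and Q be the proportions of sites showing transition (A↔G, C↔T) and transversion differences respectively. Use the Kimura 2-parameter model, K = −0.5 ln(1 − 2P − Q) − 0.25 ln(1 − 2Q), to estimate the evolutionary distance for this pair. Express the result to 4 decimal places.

Differing sites — 3:T/C (Ti); 5:A/G (Ti); 10:C/A (Tv); 18:A/G (Ti).
Of the 4 differences, 3 transitions and 1 transversion over 21 sites: P = 3/21 = 0.142857, Q = 1/21 = 0.047619.
d = −0.5·ln(0.666667) − 0.25·ln(0.904762) = −0.5·(-0.405465) − 0.25·(-0.100083) = 0.2278.

0.2278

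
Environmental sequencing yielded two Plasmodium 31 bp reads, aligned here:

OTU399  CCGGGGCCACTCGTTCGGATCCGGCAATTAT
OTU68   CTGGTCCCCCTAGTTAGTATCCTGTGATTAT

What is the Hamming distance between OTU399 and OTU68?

Differing sites — 2:C/T; 5:G/T; 6:G/C; 9:A/C; 12:C/A; 16:C/A; 18:G/T; 23:G/T; 25:C/T; 26:A/G.
That gives 10 mismatches out of 31 aligned sites, so the Hamming distance is 10.

10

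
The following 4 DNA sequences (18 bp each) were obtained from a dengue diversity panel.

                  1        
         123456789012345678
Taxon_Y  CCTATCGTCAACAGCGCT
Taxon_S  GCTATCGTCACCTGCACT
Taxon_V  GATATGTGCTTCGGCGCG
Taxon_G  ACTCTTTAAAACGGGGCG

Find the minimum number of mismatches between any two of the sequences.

4

Pairwise Hamming distances:
  Taxon_Y vs Taxon_S: 4
  Taxon_Y vs Taxon_V: 9
  Taxon_Y vs Taxon_G: 9
  Taxon_S vs Taxon_V: 9
  Taxon_S vs Taxon_G: 11
  Taxon_V vs Taxon_G: 9
The smallest is 4, between Taxon_Y and Taxon_S.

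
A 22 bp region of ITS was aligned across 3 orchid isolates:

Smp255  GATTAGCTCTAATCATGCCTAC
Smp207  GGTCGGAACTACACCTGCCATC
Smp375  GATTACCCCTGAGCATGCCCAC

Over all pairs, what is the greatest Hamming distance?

12

Pairwise Hamming distances:
  Smp255 vs Smp207: 10
  Smp255 vs Smp375: 5
  Smp207 vs Smp375: 12
The largest is 12, between Smp207 and Smp375.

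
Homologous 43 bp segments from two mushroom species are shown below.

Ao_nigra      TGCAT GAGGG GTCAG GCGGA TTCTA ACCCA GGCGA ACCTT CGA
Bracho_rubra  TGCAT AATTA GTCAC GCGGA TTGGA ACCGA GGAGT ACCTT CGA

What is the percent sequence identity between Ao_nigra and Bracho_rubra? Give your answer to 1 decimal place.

76.7%

Differing sites — 6:G/A; 8:G/T; 9:G/T; 10:G/A; 15:G/C; 23:C/G; 24:T/G; 29:C/G; 33:C/A; 35:A/T.
33 of the 43 sites match, so the percent identity is 33/43 × 100 = 76.7%.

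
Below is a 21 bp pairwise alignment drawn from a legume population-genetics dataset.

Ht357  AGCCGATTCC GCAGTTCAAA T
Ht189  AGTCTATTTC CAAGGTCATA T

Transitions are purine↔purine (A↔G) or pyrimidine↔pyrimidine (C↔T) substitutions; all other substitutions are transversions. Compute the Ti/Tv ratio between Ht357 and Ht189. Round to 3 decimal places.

0.400

Differing sites — 3:C/T (Ti); 5:G/T (Tv); 9:C/T (Ti); 11:G/C (Tv); 12:C/A (Tv); 15:T/G (Tv); 19:A/T (Tv).
Of the 7 differences, 2 transitions and 5 transversions, so Ti/Tv = 2/5 = 0.400.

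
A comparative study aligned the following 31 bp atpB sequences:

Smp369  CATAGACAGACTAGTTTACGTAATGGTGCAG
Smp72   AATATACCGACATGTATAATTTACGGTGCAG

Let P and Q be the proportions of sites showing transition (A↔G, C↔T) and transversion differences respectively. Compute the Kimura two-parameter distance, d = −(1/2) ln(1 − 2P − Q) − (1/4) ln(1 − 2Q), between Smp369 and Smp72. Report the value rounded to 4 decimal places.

0.4364

Mismatches occur at site 1 (C→A, transversion), site 5 (G→T, transversion), site 8 (A→C, transversion), site 12 (T→A, transversion), site 13 (A→T, transversion), site 16 (T→A, transversion), site 19 (C→A, transversion), site 20 (G→T, transversion), site 22 (A→T, transversion), site 24 (T→C, transition).
Of the 10 differences, 1 transition and 9 transversions over 31 sites: P = 1/31 = 0.032258, Q = 9/31 = 0.290323.
d = −0.5·ln(0.645161) − 0.25·ln(0.419354) = −0.5·(-0.438255) − 0.25·(-0.869040) = 0.4364.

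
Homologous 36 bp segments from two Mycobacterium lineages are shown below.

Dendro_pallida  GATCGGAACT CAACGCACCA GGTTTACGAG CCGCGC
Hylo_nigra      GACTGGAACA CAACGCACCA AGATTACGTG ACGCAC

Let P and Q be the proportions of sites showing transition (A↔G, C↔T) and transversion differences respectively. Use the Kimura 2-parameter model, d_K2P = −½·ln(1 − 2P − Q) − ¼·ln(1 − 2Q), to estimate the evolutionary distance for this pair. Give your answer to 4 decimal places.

Differing sites — 3:T/C (Ti); 4:C/T (Ti); 10:T/A (Tv); 21:G/A (Ti); 23:T/A (Tv); 29:A/T (Tv); 31:C/A (Tv); 35:G/A (Ti).
Of the 8 differences, 4 transitions and 4 transversions over 36 sites: P = 4/36 = 0.111111, Q = 4/36 = 0.111111.
d = −0.5·ln(0.666667) − 0.25·ln(0.777778) = −0.5·(-0.405465) − 0.25·(-0.251314) = 0.2656.

0.2656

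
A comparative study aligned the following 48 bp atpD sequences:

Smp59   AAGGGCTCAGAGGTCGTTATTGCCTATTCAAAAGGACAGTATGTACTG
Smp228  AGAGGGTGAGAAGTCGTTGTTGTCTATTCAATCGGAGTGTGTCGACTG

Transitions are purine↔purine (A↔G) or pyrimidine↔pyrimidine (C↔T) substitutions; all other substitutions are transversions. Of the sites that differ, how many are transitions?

6

The sequences differ at positions 2 (A/G, transition), 3 (G/A, transition), 6 (C/G, transversion), 8 (C/G, transversion), 12 (G/A, transition), 19 (A/G, transition), 23 (C/T, transition), 32 (A/T, transversion), 33 (A/C, transversion), 37 (C/G, transversion), 38 (A/T, transversion), 41 (A/G, transition), 43 (G/C, transversion), 44 (T/G, transversion).
Of the 14 differences, 6 transitions and 8 transversions, so the answer is 6.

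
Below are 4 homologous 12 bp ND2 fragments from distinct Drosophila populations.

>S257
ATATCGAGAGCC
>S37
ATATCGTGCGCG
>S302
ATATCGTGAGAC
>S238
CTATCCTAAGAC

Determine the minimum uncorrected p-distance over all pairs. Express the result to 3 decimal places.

0.167

Pairwise Hamming distances:
  S257 vs S37: 3
  S257 vs S302: 2
  S257 vs S238: 5
  S37 vs S302: 3
  S37 vs S238: 6
  S302 vs S238: 3
The smallest is 2 mismatches, between S257 and S302; p = 2/12 = 0.167.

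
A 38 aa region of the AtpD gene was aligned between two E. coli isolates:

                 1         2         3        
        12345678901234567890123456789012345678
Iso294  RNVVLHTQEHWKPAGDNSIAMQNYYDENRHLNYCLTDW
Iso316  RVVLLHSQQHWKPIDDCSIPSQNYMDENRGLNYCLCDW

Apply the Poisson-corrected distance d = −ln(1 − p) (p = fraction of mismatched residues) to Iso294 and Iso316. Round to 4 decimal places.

0.3795

The sequences differ at positions 2 (N/V), 4 (V/L), 7 (T/S), 9 (E/Q), 14 (A/I), 15 (G/D), 17 (N/C), 20 (A/P), 21 (M/S), 25 (Y/M), 30 (H/G), 36 (T/C).
p = 12/38 = 0.315789.
d = −ln(1 − 0.315789) = −ln(0.684211) = 0.3795.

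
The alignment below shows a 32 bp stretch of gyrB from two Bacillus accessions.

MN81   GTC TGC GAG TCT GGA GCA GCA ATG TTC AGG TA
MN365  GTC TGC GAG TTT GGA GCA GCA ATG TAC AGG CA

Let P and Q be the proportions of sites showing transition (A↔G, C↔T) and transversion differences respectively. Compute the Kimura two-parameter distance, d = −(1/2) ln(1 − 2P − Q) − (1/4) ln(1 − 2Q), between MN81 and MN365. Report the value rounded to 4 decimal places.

0.1011

Differing sites — 11:C/T (Ti); 26:T/A (Tv); 31:T/C (Ti).
Of the 3 differences, 2 transitions and 1 transversion over 32 sites: P = 2/32 = 0.062500, Q = 1/32 = 0.031250.
d = −0.5·ln(0.843750) − 0.25·ln(0.937500) = −0.5·(-0.169899) − 0.25·(-0.064539) = 0.1011.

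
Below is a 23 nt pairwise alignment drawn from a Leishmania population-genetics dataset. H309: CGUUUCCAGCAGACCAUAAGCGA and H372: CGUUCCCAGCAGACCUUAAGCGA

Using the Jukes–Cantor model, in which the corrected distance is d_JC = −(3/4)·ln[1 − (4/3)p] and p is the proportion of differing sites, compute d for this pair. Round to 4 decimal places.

0.0924

Mismatches occur at site 5 (U/C), site 16 (A/U).
p = 2/23 = 0.086957.
d = −0.75 · ln(1 − (4/3)·0.086957) = −0.75 · ln(0.884057) = −0.75 · (-0.123234) = 0.0924.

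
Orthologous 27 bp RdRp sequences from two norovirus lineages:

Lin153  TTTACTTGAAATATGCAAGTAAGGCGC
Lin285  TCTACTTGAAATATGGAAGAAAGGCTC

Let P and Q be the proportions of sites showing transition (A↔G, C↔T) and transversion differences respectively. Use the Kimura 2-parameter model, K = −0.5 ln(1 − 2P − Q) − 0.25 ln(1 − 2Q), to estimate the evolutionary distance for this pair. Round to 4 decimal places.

The sequences differ at positions 2 (T/C, transition), 16 (C/G, transversion), 20 (T/A, transversion), 26 (G/T, transversion).
Of the 4 differences, 1 transition and 3 transversions over 27 sites: P = 1/27 = 0.037037, Q = 3/27 = 0.111111.
d = −0.5·ln(0.814815) − 0.25·ln(0.777778) = −0.5·(-0.204794) − 0.25·(-0.251314) = 0.1652.

0.1652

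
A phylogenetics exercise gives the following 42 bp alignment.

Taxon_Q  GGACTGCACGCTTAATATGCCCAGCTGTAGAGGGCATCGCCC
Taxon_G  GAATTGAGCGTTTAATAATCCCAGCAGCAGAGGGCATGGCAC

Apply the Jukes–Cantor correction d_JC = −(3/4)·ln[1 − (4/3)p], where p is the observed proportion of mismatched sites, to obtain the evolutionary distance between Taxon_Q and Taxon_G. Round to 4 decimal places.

Mismatches occur at site 2 (G→A), site 4 (C→T), site 7 (C→A), site 8 (A→G), site 11 (C→T), site 18 (T→A), site 19 (G→T), site 26 (T→A), site 28 (T→C), site 38 (C→G), site 41 (C→A).
p = 11/42 = 0.261905.
d = −0.75 · ln(1 − (4/3)·0.261905) = −0.75 · ln(0.650793) = −0.75 · (-0.429564) = 0.3222.

0.3222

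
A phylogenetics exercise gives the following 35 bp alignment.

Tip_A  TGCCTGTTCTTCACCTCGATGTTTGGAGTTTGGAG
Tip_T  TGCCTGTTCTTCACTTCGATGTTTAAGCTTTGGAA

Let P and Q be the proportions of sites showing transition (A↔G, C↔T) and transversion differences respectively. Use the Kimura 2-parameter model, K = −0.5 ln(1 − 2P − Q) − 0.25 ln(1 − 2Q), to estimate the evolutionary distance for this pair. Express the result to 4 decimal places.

0.2034

The sequences differ at positions 15 (C/T, transition), 25 (G/A, transition), 26 (G/A, transition), 27 (A/G, transition), 28 (G/C, transversion), 35 (G/A, transition).
Of the 6 differences, 5 transitions and 1 transversion over 35 sites: P = 5/35 = 0.142857, Q = 1/35 = 0.028571.
d = −0.5·ln(0.685715) − 0.25·ln(0.942858) = −0.5·(-0.377293) − 0.25·(-0.058840) = 0.2034.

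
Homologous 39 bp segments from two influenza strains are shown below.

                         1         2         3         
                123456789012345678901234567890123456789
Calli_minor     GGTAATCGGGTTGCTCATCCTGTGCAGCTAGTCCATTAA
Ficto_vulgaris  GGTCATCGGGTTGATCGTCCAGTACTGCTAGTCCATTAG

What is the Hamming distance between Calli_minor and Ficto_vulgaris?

7

The sequences differ at positions 4 (A/C), 14 (C/A), 17 (A/G), 21 (T/A), 24 (G/A), 26 (A/T), 39 (A/G).
That gives 7 mismatches out of 39 aligned sites, so the Hamming distance is 7.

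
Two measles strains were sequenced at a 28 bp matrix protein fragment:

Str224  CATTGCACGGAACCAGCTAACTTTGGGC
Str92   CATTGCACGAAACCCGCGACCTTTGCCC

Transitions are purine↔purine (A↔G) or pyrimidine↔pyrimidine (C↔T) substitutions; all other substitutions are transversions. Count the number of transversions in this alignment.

5

The sequences differ at positions 10 (G/A, transition), 15 (A/C, transversion), 18 (T/G, transversion), 20 (A/C, transversion), 26 (G/C, transversion), 27 (G/C, transversion).
Of the 6 differences, 1 transition and 5 transversions, so the answer is 5.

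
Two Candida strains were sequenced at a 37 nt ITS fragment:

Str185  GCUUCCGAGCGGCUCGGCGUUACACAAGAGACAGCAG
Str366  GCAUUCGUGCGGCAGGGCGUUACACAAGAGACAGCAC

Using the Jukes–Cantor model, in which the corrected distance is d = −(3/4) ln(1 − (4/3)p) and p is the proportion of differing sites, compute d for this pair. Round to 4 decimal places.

Differing sites — 3:U/A; 5:C/U; 8:A/U; 14:U/A; 15:C/G; 37:G/C.
p = 6/37 = 0.162162.
d = −0.75 · ln(1 − (4/3)·0.162162) = −0.75 · ln(0.783784) = −0.75 · (-0.243622) = 0.1827.

0.1827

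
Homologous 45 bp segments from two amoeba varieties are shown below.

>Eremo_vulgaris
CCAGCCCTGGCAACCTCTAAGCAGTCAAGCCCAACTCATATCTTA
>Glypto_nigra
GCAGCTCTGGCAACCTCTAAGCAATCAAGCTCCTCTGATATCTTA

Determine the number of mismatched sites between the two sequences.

7

Differing sites — 1:C/G; 6:C/T; 24:G/A; 31:C/T; 33:A/C; 34:A/T; 37:C/G.
That gives 7 mismatches out of 45 aligned sites, so the Hamming distance is 7.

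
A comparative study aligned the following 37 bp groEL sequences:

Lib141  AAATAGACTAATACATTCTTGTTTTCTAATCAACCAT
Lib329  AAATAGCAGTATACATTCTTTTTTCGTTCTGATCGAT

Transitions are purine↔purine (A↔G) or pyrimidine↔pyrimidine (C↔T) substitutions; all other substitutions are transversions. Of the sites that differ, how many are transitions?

1

The sequences differ at positions 7 (A/C, transversion), 8 (C/A, transversion), 9 (T/G, transversion), 10 (A/T, transversion), 21 (G/T, transversion), 25 (T/C, transition), 26 (C/G, transversion), 28 (A/T, transversion), 29 (A/C, transversion), 31 (C/G, transversion), 33 (A/T, transversion), 35 (C/G, transversion).
Of the 12 differences, 1 transition and 11 transversions, so the answer is 1.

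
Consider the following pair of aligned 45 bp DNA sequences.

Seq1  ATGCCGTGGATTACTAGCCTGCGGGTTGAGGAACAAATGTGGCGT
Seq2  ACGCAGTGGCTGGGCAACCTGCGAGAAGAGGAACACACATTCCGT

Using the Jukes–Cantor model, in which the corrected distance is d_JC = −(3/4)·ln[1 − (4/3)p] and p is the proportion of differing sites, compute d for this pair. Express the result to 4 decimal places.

0.4819

Mismatches occur at site 2 (T→C), site 5 (C→A), site 10 (A→C), site 12 (T→G), site 13 (A→G), site 14 (C→G), site 15 (T→C), site 17 (G→A), site 24 (G→A), site 26 (T→A), site 27 (T→A), site 36 (A→C), site 38 (T→C), site 39 (G→A), site 41 (G→T), site 42 (G→C).
p = 16/45 = 0.355556.
d = −0.75 · ln(1 − (4/3)·0.355556) = −0.75 · ln(0.525925) = −0.75 · (-0.642597) = 0.4819.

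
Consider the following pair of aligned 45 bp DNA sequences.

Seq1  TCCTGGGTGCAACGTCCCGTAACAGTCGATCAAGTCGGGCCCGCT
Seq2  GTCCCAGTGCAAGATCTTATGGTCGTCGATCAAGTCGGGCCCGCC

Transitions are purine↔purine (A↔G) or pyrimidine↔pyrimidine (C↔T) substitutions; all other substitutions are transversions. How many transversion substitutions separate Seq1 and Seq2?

4

The sequences differ at positions 1 (T/G, transversion), 2 (C/T, transition), 4 (T/C, transition), 5 (G/C, transversion), 6 (G/A, transition), 13 (C/G, transversion), 14 (G/A, transition), 17 (C/T, transition), 18 (C/T, transition), 19 (G/A, transition), 21 (A/G, transition), 22 (A/G, transition), 23 (C/T, transition), 24 (A/C, transversion), 45 (T/C, transition).
Of the 15 differences, 11 transitions and 4 transversions, so the answer is 4.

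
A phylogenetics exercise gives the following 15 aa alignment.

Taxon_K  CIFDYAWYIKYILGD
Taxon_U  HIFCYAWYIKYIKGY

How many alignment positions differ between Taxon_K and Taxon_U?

4

Mismatches occur at site 1 (C↔H), site 4 (D↔C), site 13 (L↔K), site 15 (D↔Y).
That gives 4 mismatches out of 15 aligned sites, so the Hamming distance is 4.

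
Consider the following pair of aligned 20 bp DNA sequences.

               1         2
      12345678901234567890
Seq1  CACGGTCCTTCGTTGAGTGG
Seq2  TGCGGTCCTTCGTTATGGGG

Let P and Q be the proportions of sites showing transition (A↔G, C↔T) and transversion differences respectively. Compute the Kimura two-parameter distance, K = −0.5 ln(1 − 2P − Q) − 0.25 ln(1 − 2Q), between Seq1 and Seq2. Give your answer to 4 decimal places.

Differing sites — 1:C/T (Ti); 2:A/G (Ti); 15:G/A (Ti); 16:A/T (Tv); 18:T/G (Tv).
Of the 5 differences, 3 transitions and 2 transversions over 20 sites: P = 3/20 = 0.150000, Q = 2/20 = 0.100000.
d = −0.5·ln(0.600000) − 0.25·ln(0.800000) = −0.5·(-0.510826) − 0.25·(-0.223144) = 0.3112.

0.3112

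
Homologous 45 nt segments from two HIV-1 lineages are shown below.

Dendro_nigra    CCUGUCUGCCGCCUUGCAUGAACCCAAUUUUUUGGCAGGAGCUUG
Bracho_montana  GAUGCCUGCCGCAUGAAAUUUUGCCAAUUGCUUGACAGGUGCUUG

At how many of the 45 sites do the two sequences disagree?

15

Differing sites — 1:C/G; 2:C/A; 5:U/C; 13:C/A; 15:U/G; 16:G/A; 17:C/A; 20:G/U; 21:A/U; 22:A/U; 23:C/G; 30:U/G; 31:U/C; 35:G/A; 40:A/U.
That gives 15 mismatches out of 45 aligned sites, so the Hamming distance is 15.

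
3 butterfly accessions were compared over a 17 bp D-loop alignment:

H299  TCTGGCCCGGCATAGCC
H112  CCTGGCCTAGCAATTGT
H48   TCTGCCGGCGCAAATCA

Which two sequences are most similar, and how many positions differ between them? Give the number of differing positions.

Pairwise Hamming distances:
  H299 vs H112: 8
  H299 vs H48: 7
  H112 vs H48: 8
The smallest is 7, between H299 and H48.

7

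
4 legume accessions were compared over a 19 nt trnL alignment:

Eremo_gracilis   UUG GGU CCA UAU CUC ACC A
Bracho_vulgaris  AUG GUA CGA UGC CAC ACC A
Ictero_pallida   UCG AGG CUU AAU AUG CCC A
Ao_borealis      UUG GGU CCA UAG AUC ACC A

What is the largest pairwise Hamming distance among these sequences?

14

Pairwise Hamming distances:
  Eremo_gracilis vs Bracho_vulgaris: 7
  Eremo_gracilis vs Ictero_pallida: 9
  Eremo_gracilis vs Ao_borealis: 2
  Bracho_vulgaris vs Ictero_pallida: 14
  Bracho_vulgaris vs Ao_borealis: 8
  Ictero_pallida vs Ao_borealis: 9
The largest is 14, between Bracho_vulgaris and Ictero_pallida.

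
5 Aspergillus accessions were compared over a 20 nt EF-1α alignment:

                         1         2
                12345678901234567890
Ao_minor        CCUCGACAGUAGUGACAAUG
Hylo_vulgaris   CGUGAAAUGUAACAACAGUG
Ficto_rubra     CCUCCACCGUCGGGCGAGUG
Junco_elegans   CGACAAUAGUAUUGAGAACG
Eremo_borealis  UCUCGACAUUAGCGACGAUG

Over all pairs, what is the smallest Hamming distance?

4

Pairwise Hamming distances:
  Ao_minor vs Hylo_vulgaris: 9
  Ao_minor vs Ficto_rubra: 7
  Ao_minor vs Junco_elegans: 7
  Ao_minor vs Eremo_borealis: 4
  Hylo_vulgaris vs Ficto_rubra: 11
  Hylo_vulgaris vs Junco_elegans: 10
  Hylo_vulgaris vs Eremo_borealis: 11
  Ficto_rubra vs Junco_elegans: 11
  Ficto_rubra vs Eremo_borealis: 10
  Junco_elegans vs Eremo_borealis: 11
The smallest is 4, between Ao_minor and Eremo_borealis.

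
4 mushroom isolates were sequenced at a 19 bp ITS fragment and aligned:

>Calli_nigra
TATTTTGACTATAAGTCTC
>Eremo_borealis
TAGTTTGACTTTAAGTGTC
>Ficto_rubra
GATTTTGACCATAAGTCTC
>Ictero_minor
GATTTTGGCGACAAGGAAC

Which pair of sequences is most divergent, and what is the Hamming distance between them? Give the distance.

9

Pairwise Hamming distances:
  Calli_nigra vs Eremo_borealis: 3
  Calli_nigra vs Ficto_rubra: 2
  Calli_nigra vs Ictero_minor: 7
  Eremo_borealis vs Ficto_rubra: 5
  Eremo_borealis vs Ictero_minor: 9
  Ficto_rubra vs Ictero_minor: 6
The largest is 9, between Eremo_borealis and Ictero_minor.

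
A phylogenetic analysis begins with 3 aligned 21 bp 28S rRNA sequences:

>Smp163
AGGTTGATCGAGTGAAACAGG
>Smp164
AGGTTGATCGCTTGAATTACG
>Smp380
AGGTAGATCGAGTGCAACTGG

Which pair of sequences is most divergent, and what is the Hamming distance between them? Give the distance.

Pairwise Hamming distances:
  Smp163 vs Smp164: 5
  Smp163 vs Smp380: 3
  Smp164 vs Smp380: 8
The largest is 8, between Smp164 and Smp380.

8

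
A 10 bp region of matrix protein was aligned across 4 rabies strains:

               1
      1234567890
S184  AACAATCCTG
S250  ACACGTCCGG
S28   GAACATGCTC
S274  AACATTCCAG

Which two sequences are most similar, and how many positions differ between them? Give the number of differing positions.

2

Pairwise Hamming distances:
  S184 vs S250: 5
  S184 vs S28: 5
  S184 vs S274: 2
  S250 vs S28: 6
  S250 vs S274: 5
  S28 vs S274: 7
The smallest is 2, between S184 and S274.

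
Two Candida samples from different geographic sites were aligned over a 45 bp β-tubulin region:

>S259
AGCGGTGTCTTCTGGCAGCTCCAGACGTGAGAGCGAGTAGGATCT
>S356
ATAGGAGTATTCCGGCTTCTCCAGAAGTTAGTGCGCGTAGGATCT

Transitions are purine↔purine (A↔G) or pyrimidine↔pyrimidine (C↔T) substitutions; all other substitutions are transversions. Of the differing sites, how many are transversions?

10

Differing sites — 2:G/T (Tv); 3:C/A (Tv); 6:T/A (Tv); 9:C/A (Tv); 13:T/C (Ti); 17:A/T (Tv); 18:G/T (Tv); 26:C/A (Tv); 29:G/T (Tv); 32:A/T (Tv); 36:A/C (Tv).
Of the 11 differences, 1 transition and 10 transversions, so the answer is 10.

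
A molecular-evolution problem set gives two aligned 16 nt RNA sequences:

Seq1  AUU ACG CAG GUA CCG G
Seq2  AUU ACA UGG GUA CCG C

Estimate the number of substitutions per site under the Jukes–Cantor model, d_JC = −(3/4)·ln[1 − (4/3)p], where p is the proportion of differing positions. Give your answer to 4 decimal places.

Mismatches occur at site 6 (G↔A), site 7 (C↔U), site 8 (A↔G), site 16 (G↔C).
p = 4/16 = 0.250000.
d = −0.75 · ln(1 − (4/3)·0.250000) = −0.75 · ln(0.666667) = −0.75 · (-0.405465) = 0.3041.

0.3041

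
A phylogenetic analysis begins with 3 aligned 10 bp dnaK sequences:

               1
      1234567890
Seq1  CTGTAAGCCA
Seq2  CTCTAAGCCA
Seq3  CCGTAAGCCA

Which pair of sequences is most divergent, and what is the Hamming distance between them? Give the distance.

Pairwise Hamming distances:
  Seq1 vs Seq2: 1
  Seq1 vs Seq3: 1
  Seq2 vs Seq3: 2
The largest is 2, between Seq2 and Seq3.

2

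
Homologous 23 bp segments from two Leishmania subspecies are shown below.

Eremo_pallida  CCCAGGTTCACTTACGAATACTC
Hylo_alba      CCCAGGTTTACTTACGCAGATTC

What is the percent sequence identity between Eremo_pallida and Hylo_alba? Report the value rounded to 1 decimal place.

Mismatches occur at site 9 (C→T), site 17 (A→C), site 19 (T→G), site 21 (C→T).
19 of the 23 sites match, so the percent identity is 19/23 × 100 = 82.6%.

82.6%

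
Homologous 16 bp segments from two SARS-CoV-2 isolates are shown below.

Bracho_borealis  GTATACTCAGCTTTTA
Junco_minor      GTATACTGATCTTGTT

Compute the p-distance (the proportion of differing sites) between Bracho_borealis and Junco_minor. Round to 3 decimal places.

Differing sites — 8:C/G; 10:G/T; 14:T/G; 16:A/T.
There are 4 differences over 16 sites, so p = 4/16 = 0.250.

0.250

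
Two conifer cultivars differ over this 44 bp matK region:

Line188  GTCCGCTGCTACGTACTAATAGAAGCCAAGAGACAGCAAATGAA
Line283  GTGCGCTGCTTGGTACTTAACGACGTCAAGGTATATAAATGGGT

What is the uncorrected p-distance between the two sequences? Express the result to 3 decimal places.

0.386

Differing sites — 3:C/G; 11:A/T; 12:C/G; 18:A/T; 20:T/A; 21:A/C; 24:A/C; 26:C/T; 31:A/G; 32:G/T; 34:C/T; 36:G/T; 37:C/A; 40:A/T; 41:T/G; 43:A/G; 44:A/T.
There are 17 differences over 44 sites, so p = 17/44 = 0.386.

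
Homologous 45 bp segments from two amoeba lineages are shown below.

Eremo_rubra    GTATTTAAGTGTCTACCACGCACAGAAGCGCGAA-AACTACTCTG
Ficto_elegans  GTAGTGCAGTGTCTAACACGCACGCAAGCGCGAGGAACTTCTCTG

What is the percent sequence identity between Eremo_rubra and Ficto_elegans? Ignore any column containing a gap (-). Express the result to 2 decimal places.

Excluding the 1 gap column leaves 44 comparable sites.
Differing sites — 4:T/G; 6:T/G; 7:A/C; 16:C/A; 24:A/G; 25:G/C; 34:A/G; 40:A/T.
36 of the 44 comparable sites match, so the percent identity is 36/44 × 100 = 81.82%.

81.82%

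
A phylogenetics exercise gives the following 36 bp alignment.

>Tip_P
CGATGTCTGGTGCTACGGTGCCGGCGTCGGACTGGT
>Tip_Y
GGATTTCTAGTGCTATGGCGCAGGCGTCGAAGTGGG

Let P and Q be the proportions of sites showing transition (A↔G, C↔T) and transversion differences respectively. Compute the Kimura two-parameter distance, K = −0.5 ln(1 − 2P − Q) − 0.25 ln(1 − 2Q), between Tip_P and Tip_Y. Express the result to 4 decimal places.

0.3054

Differing sites — 1:C/G (Tv); 5:G/T (Tv); 9:G/A (Ti); 16:C/T (Ti); 19:T/C (Ti); 22:C/A (Tv); 30:G/A (Ti); 32:C/G (Tv); 36:T/G (Tv).
Of the 9 differences, 4 transitions and 5 transversions over 36 sites: P = 4/36 = 0.111111, Q = 5/36 = 0.138889.
d = −0.5·ln(0.638889) − 0.25·ln(0.722222) = −0.5·(-0.448025) − 0.25·(-0.325423) = 0.3054.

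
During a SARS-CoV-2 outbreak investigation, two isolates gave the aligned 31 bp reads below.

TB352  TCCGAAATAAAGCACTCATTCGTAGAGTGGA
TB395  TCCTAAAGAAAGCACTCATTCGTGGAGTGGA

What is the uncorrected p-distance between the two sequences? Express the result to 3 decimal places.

Differing sites — 4:G/T; 8:T/G; 24:A/G.
There are 3 differences over 31 sites, so p = 3/31 = 0.097.

0.097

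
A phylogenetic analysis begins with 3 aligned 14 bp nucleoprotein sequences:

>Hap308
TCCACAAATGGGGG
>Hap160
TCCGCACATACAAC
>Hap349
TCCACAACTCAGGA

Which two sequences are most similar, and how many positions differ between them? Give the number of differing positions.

Pairwise Hamming distances:
  Hap308 vs Hap160: 7
  Hap308 vs Hap349: 4
  Hap160 vs Hap349: 8
The smallest is 4, between Hap308 and Hap349.

4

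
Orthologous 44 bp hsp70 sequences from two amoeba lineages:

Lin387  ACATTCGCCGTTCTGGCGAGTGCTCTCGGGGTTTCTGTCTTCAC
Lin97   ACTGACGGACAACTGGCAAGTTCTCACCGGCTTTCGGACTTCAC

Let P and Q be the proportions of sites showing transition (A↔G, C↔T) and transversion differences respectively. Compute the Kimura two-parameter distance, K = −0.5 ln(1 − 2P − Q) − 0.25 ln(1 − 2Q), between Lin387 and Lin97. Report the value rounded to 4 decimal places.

The sequences differ at positions 3 (A/T, transversion), 4 (T/G, transversion), 5 (T/A, transversion), 8 (C/G, transversion), 9 (C/A, transversion), 10 (G/C, transversion), 11 (T/A, transversion), 12 (T/A, transversion), 18 (G/A, transition), 22 (G/T, transversion), 26 (T/A, transversion), 28 (G/C, transversion), 31 (G/C, transversion), 36 (T/G, transversion), 38 (T/A, transversion).
Of the 15 differences, 1 transition and 14 transversions over 44 sites: P = 1/44 = 0.022727, Q = 14/44 = 0.318182.
d = −0.5·ln(0.636364) − 0.25·ln(0.363636) = −0.5·(-0.451985) − 0.25·(-1.011602) = 0.4789.

0.4789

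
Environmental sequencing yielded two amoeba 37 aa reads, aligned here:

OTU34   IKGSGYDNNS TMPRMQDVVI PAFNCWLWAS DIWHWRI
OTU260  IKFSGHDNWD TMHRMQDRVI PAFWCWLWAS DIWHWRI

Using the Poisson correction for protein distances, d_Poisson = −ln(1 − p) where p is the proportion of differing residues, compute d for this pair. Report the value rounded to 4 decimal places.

Differing sites — 3:G/F; 6:Y/H; 9:N/W; 10:S/D; 13:P/H; 18:V/R; 24:N/W.
p = 7/37 = 0.189189.
d = −ln(1 − 0.189189) = −ln(0.810811) = 0.2097.

0.2097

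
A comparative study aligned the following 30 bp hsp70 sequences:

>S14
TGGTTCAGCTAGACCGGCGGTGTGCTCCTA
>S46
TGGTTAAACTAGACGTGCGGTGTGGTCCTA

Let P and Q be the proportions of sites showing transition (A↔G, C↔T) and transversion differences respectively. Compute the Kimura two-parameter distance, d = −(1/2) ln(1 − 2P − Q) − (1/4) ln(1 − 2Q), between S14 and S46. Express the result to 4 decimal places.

Mismatches occur at site 6 (C/A, transversion), site 8 (G/A, transition), site 15 (C/G, transversion), site 16 (G/T, transversion), site 25 (C/G, transversion).
Of the 5 differences, 1 transition and 4 transversions over 30 sites: P = 1/30 = 0.033333, Q = 4/30 = 0.133333.
d = −0.5·ln(0.800001) − 0.25·ln(0.733334) = −0.5·(-0.223142) − 0.25·(-0.310154) = 0.1891.

0.1891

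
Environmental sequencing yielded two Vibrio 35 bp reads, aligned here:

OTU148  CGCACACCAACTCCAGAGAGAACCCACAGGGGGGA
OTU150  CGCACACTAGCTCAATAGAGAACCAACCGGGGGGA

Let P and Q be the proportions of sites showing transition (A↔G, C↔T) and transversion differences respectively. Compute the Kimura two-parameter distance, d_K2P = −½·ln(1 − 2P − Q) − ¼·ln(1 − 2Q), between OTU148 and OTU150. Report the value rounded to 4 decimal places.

0.1946

Differing sites — 8:C/T (Ti); 10:A/G (Ti); 14:C/A (Tv); 16:G/T (Tv); 25:C/A (Tv); 28:A/C (Tv).
Of the 6 differences, 2 transitions and 4 transversions over 35 sites: P = 2/35 = 0.057143, Q = 4/35 = 0.114286.
d = −0.5·ln(0.771428) − 0.25·ln(0.771428) = −0.5·(-0.259512) − 0.25·(-0.259512) = 0.1946.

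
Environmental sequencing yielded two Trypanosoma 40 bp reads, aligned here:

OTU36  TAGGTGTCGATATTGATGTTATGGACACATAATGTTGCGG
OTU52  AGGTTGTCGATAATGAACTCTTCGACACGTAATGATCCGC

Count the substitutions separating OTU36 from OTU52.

13

Mismatches occur at site 1 (T/A), site 2 (A/G), site 4 (G/T), site 13 (T/A), site 17 (T/A), site 18 (G/C), site 20 (T/C), site 21 (A/T), site 23 (G/C), site 29 (A/G), site 35 (T/A), site 37 (G/C), site 40 (G/C).
That gives 13 mismatches out of 40 aligned sites, so the Hamming distance is 13.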